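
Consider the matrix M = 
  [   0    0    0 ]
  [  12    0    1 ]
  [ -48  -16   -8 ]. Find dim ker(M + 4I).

M + 4I = [[4, 0, 0], [12, 4, 1], [-48, -16, -4]].
This matrix has rank 2, so its null space has dimension 3 − 2 = 1.

1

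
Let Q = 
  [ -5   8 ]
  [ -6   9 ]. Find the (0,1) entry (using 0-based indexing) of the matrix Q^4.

Characteristic polynomial: λ^2 - 4λ + 3 = (λ - 3)(λ - 1), so the eigenvalues are 1, 3.
λ=1: eigenvector (4, 3).
λ=3: eigenvector (1, 1).
P = [[4, 1], [3, 1]], D = diag(1, 3), P⁻¹ = [[1, -1], [-3, 4]].
Q⁴ = P·diag(1, 81)·P⁻¹ = [[-239, 320], [-240, 321]].
The requested entry is 320.

320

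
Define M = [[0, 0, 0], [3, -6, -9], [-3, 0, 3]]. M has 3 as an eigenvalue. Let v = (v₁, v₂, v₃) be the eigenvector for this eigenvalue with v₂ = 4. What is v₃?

-4

M − 3I = [[-3, 0, 0], [3, -9, -9], [-3, 0, 0]].
Solving (M − 3I)v = 0 gives the eigenspace spanned by (0, 4, -4).
With v₂ = 4, v = (0, 4, -4), so v₃ = -4.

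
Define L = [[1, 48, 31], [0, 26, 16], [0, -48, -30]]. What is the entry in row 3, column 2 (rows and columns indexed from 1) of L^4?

7680

Characteristic polynomial: s^3 + 3s^2 - 16s + 12 = (s - 2)(s - 1)(s + 6), so the eigenvalues are -6, 1, 2.
s=1: eigenvector (1, 0, 0).
s=-6: eigenvector (2, 1, -2).
s=2: eigenvector (3, 2, -3).
P = [[1, 2, 3], [0, 1, 2], [0, -2, -3]], D = diag(1, -6, 2), P⁻¹ = [[1, 0, 1], [0, -3, -2], [0, 2, 1]].
L⁴ = P·diag(1, 1296, 16)·P⁻¹ = [[1, -7680, -5135], [0, -3824, -2560], [0, 7680, 5136]].
The requested entry is 7680.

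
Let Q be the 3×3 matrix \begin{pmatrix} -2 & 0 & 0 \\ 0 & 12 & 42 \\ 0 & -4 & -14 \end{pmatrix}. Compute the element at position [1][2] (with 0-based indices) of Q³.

168

Characteristic polynomial: t^3 + 4t^2 + 4t = t(t + 2)^2, so the eigenvalues are -2, -2, 0.
t=-2: eigenvector (1, 0, 0).
t=0: eigenvector (0, 7, -2).
t=-2: eigenvector (0, -3, 1).
P = [[1, 0, 0], [0, 7, -3], [0, -2, 1]], D = diag(-2, 0, -2), P⁻¹ = [[1, 0, 0], [0, 1, 3], [0, 2, 7]].
Q³ = P·diag(-8, 0, -8)·P⁻¹ = [[-8, 0, 0], [0, 48, 168], [0, -16, -56]].
The requested entry is 168.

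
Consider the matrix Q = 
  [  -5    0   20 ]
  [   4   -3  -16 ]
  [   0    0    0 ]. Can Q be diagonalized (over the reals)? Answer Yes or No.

Characteristic polynomial: p(μ) = μ^3 + 8μ^2 + 15μ = μ(μ + 3)(μ + 5).
All 3 eigenvalues are distinct, so Q is diagonalizable.

Yes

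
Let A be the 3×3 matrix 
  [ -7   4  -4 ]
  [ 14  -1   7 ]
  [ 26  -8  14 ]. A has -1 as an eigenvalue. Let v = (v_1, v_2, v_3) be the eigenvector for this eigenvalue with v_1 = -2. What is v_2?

A + 1I = [[-6, 4, -4], [14, 0, 7], [26, -8, 15]].
Solving (A + 1I)v = 0 gives the eigenspace spanned by (-2, 1, 4).
With v_1 = -2, v = (-2, 1, 4), so v_2 = 1.

1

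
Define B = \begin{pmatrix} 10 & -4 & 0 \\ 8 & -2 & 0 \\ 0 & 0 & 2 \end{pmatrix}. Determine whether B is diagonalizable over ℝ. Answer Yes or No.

Characteristic polynomial: p(r) = r^3 - 10r^2 + 28r - 24 = (r - 6)(r - 2)^2.
r = 2 has algebraic multiplicity 2; rank(B − 2I) = 1, so geometric multiplicity = 2.
Every eigenvalue has geometric = algebraic multiplicity, so B is diagonalizable.

Yes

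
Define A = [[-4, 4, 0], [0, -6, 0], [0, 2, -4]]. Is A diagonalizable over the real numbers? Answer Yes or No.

Yes

Characteristic polynomial: p(r) = r^3 + 14r^2 + 64r + 96 = (r + 4)^2(r + 6).
r = -4 has algebraic multiplicity 2; rank(A + 4I) = 1, so geometric multiplicity = 2.
Every eigenvalue has geometric = algebraic multiplicity, so A is diagonalizable.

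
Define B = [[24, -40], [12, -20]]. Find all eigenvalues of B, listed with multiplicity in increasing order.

Characteristic polynomial: p(λ) = λ^2 - 4λ = λ(λ - 4).
Roots (with multiplicity): 0, 4.

0, 4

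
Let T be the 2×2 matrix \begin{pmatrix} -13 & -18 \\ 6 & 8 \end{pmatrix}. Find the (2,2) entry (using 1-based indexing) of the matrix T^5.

Characteristic polynomial: λ^2 + 5λ + 4 = (λ + 1)(λ + 4), so the eigenvalues are -4, -1.
λ=-4: eigenvector (-2, 1).
λ=-1: eigenvector (-3, 2).
P = [[-2, -3], [1, 2]], D = diag(-4, -1), P⁻¹ = [[-2, -3], [1, 2]].
T⁵ = P·diag(-1024, -1)·P⁻¹ = [[-4093, -6138], [2046, 3068]].
The requested entry is 3068.

3068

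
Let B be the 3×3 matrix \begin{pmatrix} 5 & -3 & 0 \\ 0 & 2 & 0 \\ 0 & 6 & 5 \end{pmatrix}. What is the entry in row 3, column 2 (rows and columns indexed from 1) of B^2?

Characteristic polynomial: t^3 - 12t^2 + 45t - 50 = (t - 5)^2(t - 2), so the eigenvalues are 2, 5, 5.
t=5: eigenvector (1, 0, 0).
t=2: eigenvector (1, 1, -2).
t=5: eigenvector (0, 0, 1).
P = [[1, 1, 0], [0, 1, 0], [0, -2, 1]], D = diag(5, 2, 5), P⁻¹ = [[1, -1, 0], [0, 1, 0], [0, 2, 1]].
B² = P·diag(25, 4, 25)·P⁻¹ = [[25, -21, 0], [0, 4, 0], [0, 42, 25]].
The requested entry is 42.

42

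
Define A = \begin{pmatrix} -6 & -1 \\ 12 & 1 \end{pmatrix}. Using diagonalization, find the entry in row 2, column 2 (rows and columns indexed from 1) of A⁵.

Characteristic polynomial: μ^2 + 5μ + 6 = (μ + 2)(μ + 3), so the eigenvalues are -3, -2.
μ=-3: eigenvector (1, -3).
μ=-2: eigenvector (-1, 4).
P = [[1, -1], [-3, 4]], D = diag(-3, -2), P⁻¹ = [[4, 1], [3, 1]].
A⁵ = P·diag(-243, -32)·P⁻¹ = [[-876, -211], [2532, 601]].
The requested entry is 601.

601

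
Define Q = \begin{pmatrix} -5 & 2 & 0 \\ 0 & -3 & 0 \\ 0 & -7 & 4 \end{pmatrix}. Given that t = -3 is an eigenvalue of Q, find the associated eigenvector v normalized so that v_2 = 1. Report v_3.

1

Q + 3I = [[-2, 2, 0], [0, 0, 0], [0, -7, 7]].
Solving (Q + 3I)v = 0 gives the eigenspace spanned by (1, 1, 1).
With v_2 = 1, v = (1, 1, 1), so v_3 = 1.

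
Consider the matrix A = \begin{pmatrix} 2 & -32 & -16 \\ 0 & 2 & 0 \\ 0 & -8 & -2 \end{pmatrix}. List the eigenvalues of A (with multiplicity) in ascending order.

-2, 2, 2

Characteristic polynomial: p(λ) = λ^3 - 2λ^2 - 4λ + 8 = (λ - 2)^2(λ + 2).
Roots (with multiplicity): -2, 2, 2.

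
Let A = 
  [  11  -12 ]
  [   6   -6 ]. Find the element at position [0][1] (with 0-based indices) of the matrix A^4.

Characteristic polynomial: r^2 - 5r + 6 = (r - 3)(r - 2), so the eigenvalues are 2, 3.
r=3: eigenvector (3, 2).
r=2: eigenvector (4, 3).
P = [[3, 4], [2, 3]], D = diag(3, 2), P⁻¹ = [[3, -4], [-2, 3]].
A⁴ = P·diag(81, 16)·P⁻¹ = [[601, -780], [390, -504]].
The requested entry is -780.

-780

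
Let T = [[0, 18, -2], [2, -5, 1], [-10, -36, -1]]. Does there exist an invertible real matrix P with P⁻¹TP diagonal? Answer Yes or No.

Characteristic polynomial: p(λ) = λ^3 + 6λ^2 - 15λ - 100 = (λ - 4)(λ + 5)^2.
λ = -5 has algebraic multiplicity 2; rank(T + 5I) = 2, so geometric multiplicity = 1.
Geometric multiplicity < algebraic multiplicity, so T is not diagonalizable.

No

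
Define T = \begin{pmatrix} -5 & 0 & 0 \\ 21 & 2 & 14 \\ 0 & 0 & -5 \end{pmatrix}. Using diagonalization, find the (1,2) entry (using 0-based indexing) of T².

-42

Characteristic polynomial: s^3 + 8s^2 + 5s - 50 = (s - 2)(s + 5)^2, so the eigenvalues are -5, -5, 2.
s=-5: eigenvector (2, 0, -3).
s=2: eigenvector (0, 1, 0).
s=-5: eigenvector (1, 1, -2).
P = [[2, 0, 1], [0, 1, 1], [-3, 0, -2]], D = diag(-5, 2, -5), P⁻¹ = [[2, 0, 1], [3, 1, 2], [-3, 0, -2]].
T² = P·diag(25, 4, 25)·P⁻¹ = [[25, 0, 0], [-63, 4, -42], [0, 0, 25]].
The requested entry is -42.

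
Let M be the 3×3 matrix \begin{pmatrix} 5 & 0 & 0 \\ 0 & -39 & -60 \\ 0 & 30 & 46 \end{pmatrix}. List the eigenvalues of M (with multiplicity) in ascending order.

Characteristic polynomial: p(t) = t^3 - 12t^2 + 41t - 30 = (t - 6)(t - 5)(t - 1).
Roots (with multiplicity): 1, 5, 6.

1, 5, 6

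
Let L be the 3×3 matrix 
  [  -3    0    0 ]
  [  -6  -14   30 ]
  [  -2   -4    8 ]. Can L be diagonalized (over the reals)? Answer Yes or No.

Characteristic polynomial: p(r) = r^3 + 9r^2 + 26r + 24 = (r + 2)(r + 3)(r + 4).
All 3 eigenvalues are distinct, so L is diagonalizable.

Yes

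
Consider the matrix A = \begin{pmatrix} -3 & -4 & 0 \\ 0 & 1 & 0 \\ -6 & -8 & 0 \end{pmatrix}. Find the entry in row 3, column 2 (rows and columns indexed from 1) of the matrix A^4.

160

Characteristic polynomial: s^3 + 2s^2 - 3s = s(s - 1)(s + 3), so the eigenvalues are -3, 0, 1.
s=-3: eigenvector (1, 0, 2).
s=1: eigenvector (-1, 1, -2).
s=0: eigenvector (0, 0, 1).
P = [[1, -1, 0], [0, 1, 0], [2, -2, 1]], D = diag(-3, 1, 0), P⁻¹ = [[1, 1, 0], [0, 1, 0], [-2, 0, 1]].
A⁴ = P·diag(81, 1, 0)·P⁻¹ = [[81, 80, 0], [0, 1, 0], [162, 160, 0]].
The requested entry is 160.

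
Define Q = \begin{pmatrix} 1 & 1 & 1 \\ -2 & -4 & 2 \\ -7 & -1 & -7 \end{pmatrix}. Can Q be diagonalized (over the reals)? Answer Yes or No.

Characteristic polynomial: p(μ) = μ^3 + 10μ^2 + 28μ + 24 = (μ + 2)^2(μ + 6).
μ = -2 has algebraic multiplicity 2; rank(Q + 2I) = 2, so geometric multiplicity = 1.
Geometric multiplicity < algebraic multiplicity, so Q is not diagonalizable.

No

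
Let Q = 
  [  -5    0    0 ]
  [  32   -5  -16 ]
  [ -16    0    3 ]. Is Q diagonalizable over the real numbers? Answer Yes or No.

Characteristic polynomial: p(s) = s^3 + 7s^2 - 5s - 75 = (s - 3)(s + 5)^2.
s = -5 has algebraic multiplicity 2; rank(Q + 5I) = 1, so geometric multiplicity = 2.
Every eigenvalue has geometric = algebraic multiplicity, so Q is diagonalizable.

Yes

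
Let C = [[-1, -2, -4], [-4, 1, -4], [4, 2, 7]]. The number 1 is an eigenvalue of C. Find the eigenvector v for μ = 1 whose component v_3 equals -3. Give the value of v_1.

3

C − 1I = [[-2, -2, -4], [-4, 0, -4], [4, 2, 6]].
Solving (C − 1I)v = 0 gives the eigenspace spanned by (3, 3, -3).
With v_3 = -3, v = (3, 3, -3), so v_1 = 3.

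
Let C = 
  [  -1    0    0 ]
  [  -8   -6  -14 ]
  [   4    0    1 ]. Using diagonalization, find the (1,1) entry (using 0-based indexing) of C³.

-216

Characteristic polynomial: r^3 + 6r^2 - r - 6 = (r - 1)(r + 1)(r + 6), so the eigenvalues are -6, -1, 1.
r=-1: eigenvector (1, 4, -2).
r=-6: eigenvector (0, 1, 0).
r=1: eigenvector (0, -2, 1).
P = [[1, 0, 0], [4, 1, -2], [-2, 0, 1]], D = diag(-1, -6, 1), P⁻¹ = [[1, 0, 0], [0, 1, 2], [2, 0, 1]].
C³ = P·diag(-1, -216, 1)·P⁻¹ = [[-1, 0, 0], [-8, -216, -434], [4, 0, 1]].
The requested entry is -216.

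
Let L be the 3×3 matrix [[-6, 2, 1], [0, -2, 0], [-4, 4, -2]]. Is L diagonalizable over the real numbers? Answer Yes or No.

No

Characteristic polynomial: p(λ) = λ^3 + 10λ^2 + 32λ + 32 = (λ + 2)(λ + 4)^2.
λ = -4 has algebraic multiplicity 2; rank(L + 4I) = 2, so geometric multiplicity = 1.
Geometric multiplicity < algebraic multiplicity, so L is not diagonalizable.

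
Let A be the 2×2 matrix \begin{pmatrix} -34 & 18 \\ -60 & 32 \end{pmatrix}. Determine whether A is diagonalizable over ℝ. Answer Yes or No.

Yes

Characteristic polynomial: p(s) = s^2 + 2s - 8 = (s - 2)(s + 4).
All 2 eigenvalues are distinct, so A is diagonalizable.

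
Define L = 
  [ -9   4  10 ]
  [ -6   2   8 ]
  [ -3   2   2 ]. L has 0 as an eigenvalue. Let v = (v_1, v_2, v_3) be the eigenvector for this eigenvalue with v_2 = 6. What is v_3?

L = [[-9, 4, 10], [-6, 2, 8], [-3, 2, 2]].
Solving (L)v = 0 gives the eigenspace spanned by (6, 6, 3).
With v_2 = 6, v = (6, 6, 3), so v_3 = 3.

3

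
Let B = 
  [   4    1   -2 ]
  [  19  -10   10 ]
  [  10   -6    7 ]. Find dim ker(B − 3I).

1

B − 3I = [[1, 1, -2], [19, -13, 10], [10, -6, 4]].
This matrix has rank 2, so its null space has dimension 3 − 2 = 1.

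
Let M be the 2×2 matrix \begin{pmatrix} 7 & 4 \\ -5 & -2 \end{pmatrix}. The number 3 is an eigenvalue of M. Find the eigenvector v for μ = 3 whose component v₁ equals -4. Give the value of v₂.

4

M − 3I = [[4, 4], [-5, -5]].
Solving (M − 3I)v = 0 gives the eigenspace spanned by (-4, 4).
With v₁ = -4, v = (-4, 4), so v₂ = 4.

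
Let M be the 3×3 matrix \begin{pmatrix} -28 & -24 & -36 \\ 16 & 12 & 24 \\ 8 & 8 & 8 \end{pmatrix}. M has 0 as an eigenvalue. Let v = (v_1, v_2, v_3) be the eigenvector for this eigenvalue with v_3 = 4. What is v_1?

-12

M = [[-28, -24, -36], [16, 12, 24], [8, 8, 8]].
Solving (M)v = 0 gives the eigenspace spanned by (-12, 8, 4).
With v_3 = 4, v = (-12, 8, 4), so v_1 = -12.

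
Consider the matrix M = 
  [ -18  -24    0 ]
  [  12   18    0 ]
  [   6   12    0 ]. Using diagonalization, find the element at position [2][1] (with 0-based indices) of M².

Characteristic polynomial: μ^3 - 36μ = μ(μ - 6)(μ + 6), so the eigenvalues are -6, 0, 6.
μ=6: eigenvector (-1, 1, 1).
μ=0: eigenvector (0, 0, 1).
μ=-6: eigenvector (-2, 1, 0).
P = [[-1, 0, -2], [1, 0, 1], [1, 1, 0]], D = diag(6, 0, -6), P⁻¹ = [[1, 2, 0], [-1, -2, 1], [-1, -1, 0]].
M² = P·diag(36, 0, 36)·P⁻¹ = [[36, 0, 0], [0, 36, 0], [36, 72, 0]].
The requested entry is 72.

72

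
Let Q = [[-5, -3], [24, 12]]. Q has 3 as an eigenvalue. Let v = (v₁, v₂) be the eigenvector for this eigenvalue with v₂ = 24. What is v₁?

Q − 3I = [[-8, -3], [24, 9]].
Solving (Q − 3I)v = 0 gives the eigenspace spanned by (-9, 24).
With v₂ = 24, v = (-9, 24), so v₁ = -9.

-9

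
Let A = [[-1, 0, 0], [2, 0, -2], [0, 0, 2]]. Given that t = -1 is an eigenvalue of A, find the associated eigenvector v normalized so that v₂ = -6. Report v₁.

3

A + 1I = [[0, 0, 0], [2, 1, -2], [0, 0, 3]].
Solving (A + 1I)v = 0 gives the eigenspace spanned by (3, -6, 0).
With v₂ = -6, v = (3, -6, 0), so v₁ = 3.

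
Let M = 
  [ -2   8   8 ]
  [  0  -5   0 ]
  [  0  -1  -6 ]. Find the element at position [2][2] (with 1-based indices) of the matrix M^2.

25

Characteristic polynomial: μ^3 + 13μ^2 + 52μ + 60 = (μ + 2)(μ + 5)(μ + 6), so the eigenvalues are -6, -5, -2.
μ=-6: eigenvector (-2, 0, 1).
μ=-5: eigenvector (0, 1, -1).
μ=-2: eigenvector (1, 0, 0).
P = [[-2, 0, 1], [0, 1, 0], [1, -1, 0]], D = diag(-6, -5, -2), P⁻¹ = [[0, 1, 1], [0, 1, 0], [1, 2, 2]].
M² = P·diag(36, 25, 4)·P⁻¹ = [[4, -64, -64], [0, 25, 0], [0, 11, 36]].
The requested entry is 25.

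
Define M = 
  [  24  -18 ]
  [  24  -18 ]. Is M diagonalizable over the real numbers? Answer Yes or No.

Characteristic polynomial: p(r) = r^2 - 6r = r(r - 6).
All 2 eigenvalues are distinct, so M is diagonalizable.

Yes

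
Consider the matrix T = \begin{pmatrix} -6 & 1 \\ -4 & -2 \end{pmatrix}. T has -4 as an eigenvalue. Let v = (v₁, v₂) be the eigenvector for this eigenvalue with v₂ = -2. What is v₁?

-1

T + 4I = [[-2, 1], [-4, 2]].
Solving (T + 4I)v = 0 gives the eigenspace spanned by (-1, -2).
With v₂ = -2, v = (-1, -2), so v₁ = -1.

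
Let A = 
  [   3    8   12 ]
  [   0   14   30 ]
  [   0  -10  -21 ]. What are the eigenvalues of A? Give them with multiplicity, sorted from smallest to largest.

Characteristic polynomial: p(μ) = μ^3 + 4μ^2 - 15μ - 18 = (μ - 3)(μ + 1)(μ + 6).
Roots (with multiplicity): -6, -1, 3.

-6, -1, 3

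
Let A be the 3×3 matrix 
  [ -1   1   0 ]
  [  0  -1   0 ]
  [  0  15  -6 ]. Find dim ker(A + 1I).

1

A + 1I = [[0, 1, 0], [0, 0, 0], [0, 15, -5]].
This matrix has rank 2, so its null space has dimension 3 − 2 = 1.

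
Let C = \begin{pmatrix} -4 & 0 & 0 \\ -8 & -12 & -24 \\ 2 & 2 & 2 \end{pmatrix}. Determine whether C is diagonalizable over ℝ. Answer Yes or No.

Characteristic polynomial: p(λ) = λ^3 + 14λ^2 + 64λ + 96 = (λ + 4)^2(λ + 6).
λ = -4 has algebraic multiplicity 2; rank(C + 4I) = 1, so geometric multiplicity = 2.
Every eigenvalue has geometric = algebraic multiplicity, so C is diagonalizable.

Yes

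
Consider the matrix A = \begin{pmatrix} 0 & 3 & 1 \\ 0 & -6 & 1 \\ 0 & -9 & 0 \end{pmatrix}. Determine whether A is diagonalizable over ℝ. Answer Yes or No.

No

Characteristic polynomial: p(μ) = μ^3 + 6μ^2 + 9μ = μ(μ + 3)^2.
μ = -3 has algebraic multiplicity 2; rank(A + 3I) = 2, so geometric multiplicity = 1.
Geometric multiplicity < algebraic multiplicity, so A is not diagonalizable.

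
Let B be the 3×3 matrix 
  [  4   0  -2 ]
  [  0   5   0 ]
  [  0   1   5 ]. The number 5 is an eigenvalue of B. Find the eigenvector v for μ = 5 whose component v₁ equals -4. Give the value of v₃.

B − 5I = [[-1, 0, -2], [0, 0, 0], [0, 1, 0]].
Solving (B − 5I)v = 0 gives the eigenspace spanned by (-4, 0, 2).
With v₁ = -4, v = (-4, 0, 2), so v₃ = 2.

2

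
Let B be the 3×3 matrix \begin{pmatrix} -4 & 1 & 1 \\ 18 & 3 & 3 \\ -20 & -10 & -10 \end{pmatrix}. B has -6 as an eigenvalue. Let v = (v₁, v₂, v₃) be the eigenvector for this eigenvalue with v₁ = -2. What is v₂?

4

B + 6I = [[2, 1, 1], [18, 9, 3], [-20, -10, -4]].
Solving (B + 6I)v = 0 gives the eigenspace spanned by (-2, 4, 0).
With v₁ = -2, v = (-2, 4, 0), so v₂ = 4.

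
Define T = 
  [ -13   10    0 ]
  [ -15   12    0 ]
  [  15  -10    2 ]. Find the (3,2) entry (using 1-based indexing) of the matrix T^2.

10

Characteristic polynomial: s^3 - s^2 - 8s + 12 = (s - 2)^2(s + 3), so the eigenvalues are -3, 2, 2.
s=-3: eigenvector (1, 1, -1).
s=2: eigenvector (2, 3, -3).
s=2: eigenvector (0, 0, 1).
P = [[1, 2, 0], [1, 3, 0], [-1, -3, 1]], D = diag(-3, 2, 2), P⁻¹ = [[3, -2, 0], [-1, 1, 0], [0, 1, 1]].
T² = P·diag(9, 4, 4)·P⁻¹ = [[19, -10, 0], [15, -6, 0], [-15, 10, 4]].
The requested entry is 10.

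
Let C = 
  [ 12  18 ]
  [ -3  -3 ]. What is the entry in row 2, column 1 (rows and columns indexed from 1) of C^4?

-1215

Characteristic polynomial: λ^2 - 9λ + 18 = (λ - 6)(λ - 3), so the eigenvalues are 3, 6.
λ=3: eigenvector (-2, 1).
λ=6: eigenvector (-3, 1).
P = [[-2, -3], [1, 1]], D = diag(3, 6), P⁻¹ = [[1, 3], [-1, -2]].
C⁴ = P·diag(81, 1296)·P⁻¹ = [[3726, 7290], [-1215, -2349]].
The requested entry is -1215.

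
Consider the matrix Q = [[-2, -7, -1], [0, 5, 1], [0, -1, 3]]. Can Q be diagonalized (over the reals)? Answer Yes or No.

No

Characteristic polynomial: p(r) = r^3 - 6r^2 + 32 = (r - 4)^2(r + 2).
r = 4 has algebraic multiplicity 2; rank(Q − 4I) = 2, so geometric multiplicity = 1.
Geometric multiplicity < algebraic multiplicity, so Q is not diagonalizable.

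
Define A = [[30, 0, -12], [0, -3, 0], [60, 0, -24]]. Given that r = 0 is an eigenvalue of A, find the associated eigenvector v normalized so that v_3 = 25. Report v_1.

A = [[30, 0, -12], [0, -3, 0], [60, 0, -24]].
Solving (A)v = 0 gives the eigenspace spanned by (10, 0, 25).
With v_3 = 25, v = (10, 0, 25), so v_1 = 10.

10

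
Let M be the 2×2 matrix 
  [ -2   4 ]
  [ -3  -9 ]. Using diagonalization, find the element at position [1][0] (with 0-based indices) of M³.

-273

Characteristic polynomial: t^2 + 11t + 30 = (t + 5)(t + 6), so the eigenvalues are -6, -5.
t=-5: eigenvector (4, -3).
t=-6: eigenvector (1, -1).
P = [[4, 1], [-3, -1]], D = diag(-5, -6), P⁻¹ = [[1, 1], [-3, -4]].
M³ = P·diag(-125, -216)·P⁻¹ = [[148, 364], [-273, -489]].
The requested entry is -273.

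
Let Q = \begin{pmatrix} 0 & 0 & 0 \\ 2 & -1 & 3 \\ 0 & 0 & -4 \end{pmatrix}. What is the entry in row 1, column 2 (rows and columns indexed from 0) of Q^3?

Characteristic polynomial: s^3 + 5s^2 + 4s = s(s + 1)(s + 4), so the eigenvalues are -4, -1, 0.
s=0: eigenvector (1, 2, 0).
s=-4: eigenvector (0, -1, 1).
s=-1: eigenvector (0, 1, 0).
P = [[1, 0, 0], [2, -1, 1], [0, 1, 0]], D = diag(0, -4, -1), P⁻¹ = [[1, 0, 0], [0, 0, 1], [-2, 1, 1]].
Q³ = P·diag(0, -64, -1)·P⁻¹ = [[0, 0, 0], [2, -1, 63], [0, 0, -64]].
The requested entry is 63.

63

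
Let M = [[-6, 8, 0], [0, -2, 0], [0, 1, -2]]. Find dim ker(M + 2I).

1

M + 2I = [[-4, 8, 0], [0, 0, 0], [0, 1, 0]].
This matrix has rank 2, so its null space has dimension 3 − 2 = 1.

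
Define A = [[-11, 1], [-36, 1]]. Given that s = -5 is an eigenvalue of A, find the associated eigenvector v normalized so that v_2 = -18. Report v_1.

A + 5I = [[-6, 1], [-36, 6]].
Solving (A + 5I)v = 0 gives the eigenspace spanned by (-3, -18).
With v_2 = -18, v = (-3, -18), so v_1 = -3.

-3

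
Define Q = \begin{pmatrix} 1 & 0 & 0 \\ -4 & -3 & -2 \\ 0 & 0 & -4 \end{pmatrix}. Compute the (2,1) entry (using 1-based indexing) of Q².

8

Characteristic polynomial: λ^3 + 6λ^2 + 5λ - 12 = (λ - 1)(λ + 3)(λ + 4), so the eigenvalues are -4, -3, 1.
λ=-3: eigenvector (0, 1, 0).
λ=1: eigenvector (-1, 1, 0).
λ=-4: eigenvector (0, 2, 1).
P = [[0, -1, 0], [1, 1, 2], [0, 0, 1]], D = diag(-3, 1, -4), P⁻¹ = [[1, 1, -2], [-1, 0, 0], [0, 0, 1]].
Q² = P·diag(9, 1, 16)·P⁻¹ = [[1, 0, 0], [8, 9, 14], [0, 0, 16]].
The requested entry is 8.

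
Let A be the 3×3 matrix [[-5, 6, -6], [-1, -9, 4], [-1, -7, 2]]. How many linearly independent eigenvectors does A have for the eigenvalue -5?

1

A + 5I = [[0, 6, -6], [-1, -4, 4], [-1, -7, 7]].
This matrix has rank 2, so its null space has dimension 3 − 2 = 1.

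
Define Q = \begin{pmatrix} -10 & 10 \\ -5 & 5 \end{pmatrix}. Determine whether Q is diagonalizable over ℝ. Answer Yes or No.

Yes

Characteristic polynomial: p(λ) = λ^2 + 5λ = λ(λ + 5).
All 2 eigenvalues are distinct, so Q is diagonalizable.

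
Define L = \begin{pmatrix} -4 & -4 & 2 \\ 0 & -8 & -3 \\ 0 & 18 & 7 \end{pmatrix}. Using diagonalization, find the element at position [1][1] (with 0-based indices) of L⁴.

46

Characteristic polynomial: t^3 + 5t^2 + 2t - 8 = (t - 1)(t + 2)(t + 4), so the eigenvalues are -4, -2, 1.
t=-4: eigenvector (1, 0, 0).
t=-2: eigenvector (-4, 1, -2).
t=1: eigenvector (2, -1, 3).
P = [[1, -4, 2], [0, 1, -1], [0, -2, 3]], D = diag(-4, -2, 1), P⁻¹ = [[1, 8, 2], [0, 3, 1], [0, 2, 1]].
L⁴ = P·diag(256, 16, 1)·P⁻¹ = [[256, 1860, 450], [0, 46, 15], [0, -90, -29]].
The requested entry is 46.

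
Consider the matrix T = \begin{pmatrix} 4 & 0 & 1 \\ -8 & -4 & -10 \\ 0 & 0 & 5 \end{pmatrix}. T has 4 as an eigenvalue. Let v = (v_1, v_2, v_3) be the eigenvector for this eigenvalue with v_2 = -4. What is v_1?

4

T − 4I = [[0, 0, 1], [-8, -8, -10], [0, 0, 1]].
Solving (T − 4I)v = 0 gives the eigenspace spanned by (4, -4, 0).
With v_2 = -4, v = (4, -4, 0), so v_1 = 4.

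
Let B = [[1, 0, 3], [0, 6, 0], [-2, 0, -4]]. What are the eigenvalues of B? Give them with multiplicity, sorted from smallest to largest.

-2, -1, 6

Characteristic polynomial: p(t) = t^3 - 3t^2 - 16t - 12 = (t - 6)(t + 1)(t + 2).
Roots (with multiplicity): -2, -1, 6.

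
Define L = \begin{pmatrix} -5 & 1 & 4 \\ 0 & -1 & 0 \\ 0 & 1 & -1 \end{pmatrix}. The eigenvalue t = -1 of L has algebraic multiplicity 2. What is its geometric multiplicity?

L + 1I = [[-4, 1, 4], [0, 0, 0], [0, 1, 0]].
This matrix has rank 2, so its null space has dimension 3 − 2 = 1.

1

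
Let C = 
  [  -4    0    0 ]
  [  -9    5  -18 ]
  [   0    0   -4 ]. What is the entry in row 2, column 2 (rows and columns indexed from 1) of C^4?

625

Characteristic polynomial: λ^3 + 3λ^2 - 24λ - 80 = (λ - 5)(λ + 4)^2, so the eigenvalues are -4, -4, 5.
λ=-4: eigenvector (1, 1, 0).
λ=5: eigenvector (0, 1, 0).
λ=-4: eigenvector (0, 2, 1).
P = [[1, 0, 0], [1, 1, 2], [0, 0, 1]], D = diag(-4, 5, -4), P⁻¹ = [[1, 0, 0], [-1, 1, -2], [0, 0, 1]].
C⁴ = P·diag(256, 625, 256)·P⁻¹ = [[256, 0, 0], [-369, 625, -738], [0, 0, 256]].
The requested entry is 625.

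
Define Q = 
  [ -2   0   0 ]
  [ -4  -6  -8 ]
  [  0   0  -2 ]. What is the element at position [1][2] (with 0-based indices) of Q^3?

Characteristic polynomial: t^3 + 10t^2 + 28t + 24 = (t + 2)^2(t + 6), so the eigenvalues are -6, -2, -2.
t=-6: eigenvector (0, 1, 0).
t=-2: eigenvector (-1, 1, 0).
t=-2: eigenvector (0, -2, 1).
P = [[0, -1, 0], [1, 1, -2], [0, 0, 1]], D = diag(-6, -2, -2), P⁻¹ = [[1, 1, 2], [-1, 0, 0], [0, 0, 1]].
Q³ = P·diag(-216, -8, -8)·P⁻¹ = [[-8, 0, 0], [-208, -216, -416], [0, 0, -8]].
The requested entry is -416.

-416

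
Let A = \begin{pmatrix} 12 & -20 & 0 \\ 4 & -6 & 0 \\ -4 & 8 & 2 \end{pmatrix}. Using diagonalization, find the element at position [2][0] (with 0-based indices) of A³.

Characteristic polynomial: λ^3 - 8λ^2 + 20λ - 16 = (λ - 4)(λ - 2)^2, so the eigenvalues are 2, 2, 4.
λ=4: eigenvector (5, 2, -2).
λ=2: eigenvector (2, 1, -1).
λ=2: eigenvector (4, 2, -1).
P = [[5, 2, 4], [2, 1, 2], [-2, -1, -1]], D = diag(4, 2, 2), P⁻¹ = [[1, -2, 0], [-2, 3, -2], [0, 1, 1]].
A³ = P·diag(64, 8, 8)·P⁻¹ = [[288, -560, 0], [112, -216, 0], [-112, 224, 8]].
The requested entry is -112.

-112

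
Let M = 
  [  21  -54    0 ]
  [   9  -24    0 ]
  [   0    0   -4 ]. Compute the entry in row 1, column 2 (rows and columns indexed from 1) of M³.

-1458

Characteristic polynomial: r^3 + 7r^2 - 6r - 72 = (r - 3)(r + 4)(r + 6), so the eigenvalues are -6, -4, 3.
r=-6: eigenvector (2, 1, 0).
r=3: eigenvector (3, 1, 0).
r=-4: eigenvector (0, 0, 1).
P = [[2, 3, 0], [1, 1, 0], [0, 0, 1]], D = diag(-6, 3, -4), P⁻¹ = [[-1, 3, 0], [1, -2, 0], [0, 0, 1]].
M³ = P·diag(-216, 27, -64)·P⁻¹ = [[513, -1458, 0], [243, -702, 0], [0, 0, -64]].
The requested entry is -1458.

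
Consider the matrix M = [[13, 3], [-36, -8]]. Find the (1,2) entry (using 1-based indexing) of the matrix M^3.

Characteristic polynomial: s^2 - 5s + 4 = (s - 4)(s - 1), so the eigenvalues are 1, 4.
s=4: eigenvector (1, -3).
s=1: eigenvector (1, -4).
P = [[1, 1], [-3, -4]], D = diag(4, 1), P⁻¹ = [[4, 1], [-3, -1]].
M³ = P·diag(64, 1)·P⁻¹ = [[253, 63], [-756, -188]].
The requested entry is 63.

63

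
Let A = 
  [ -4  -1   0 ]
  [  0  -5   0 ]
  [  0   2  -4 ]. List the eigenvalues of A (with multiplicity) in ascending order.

Characteristic polynomial: p(μ) = μ^3 + 13μ^2 + 56μ + 80 = (μ + 4)^2(μ + 5).
Roots (with multiplicity): -5, -4, -4.

-5, -4, -4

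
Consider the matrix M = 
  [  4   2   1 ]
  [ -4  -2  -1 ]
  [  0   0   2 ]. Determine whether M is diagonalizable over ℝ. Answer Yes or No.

No

Characteristic polynomial: p(t) = t^3 - 4t^2 + 4t = t(t - 2)^2.
t = 2 has algebraic multiplicity 2; rank(M − 2I) = 2, so geometric multiplicity = 1.
Geometric multiplicity < algebraic multiplicity, so M is not diagonalizable.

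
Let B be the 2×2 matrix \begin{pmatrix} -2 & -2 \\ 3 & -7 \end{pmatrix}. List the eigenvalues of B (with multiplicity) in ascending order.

-5, -4

Characteristic polynomial: p(r) = r^2 + 9r + 20 = (r + 4)(r + 5).
Roots (with multiplicity): -5, -4.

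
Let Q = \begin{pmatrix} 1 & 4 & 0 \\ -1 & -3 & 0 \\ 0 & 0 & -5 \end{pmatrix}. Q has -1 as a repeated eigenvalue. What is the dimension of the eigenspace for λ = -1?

1

Q + 1I = [[2, 4, 0], [-1, -2, 0], [0, 0, -4]].
This matrix has rank 2, so its null space has dimension 3 − 2 = 1.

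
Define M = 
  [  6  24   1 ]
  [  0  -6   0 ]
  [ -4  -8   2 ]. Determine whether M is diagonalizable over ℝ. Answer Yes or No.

Characteristic polynomial: p(s) = s^3 - 2s^2 - 32s + 96 = (s - 4)^2(s + 6).
s = 4 has algebraic multiplicity 2; rank(M − 4I) = 2, so geometric multiplicity = 1.
Geometric multiplicity < algebraic multiplicity, so M is not diagonalizable.

No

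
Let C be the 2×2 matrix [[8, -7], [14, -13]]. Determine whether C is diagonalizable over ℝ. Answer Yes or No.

Characteristic polynomial: p(s) = s^2 + 5s - 6 = (s - 1)(s + 6).
All 2 eigenvalues are distinct, so C is diagonalizable.

Yes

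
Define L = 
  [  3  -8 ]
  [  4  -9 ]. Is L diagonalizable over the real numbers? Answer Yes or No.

Yes

Characteristic polynomial: p(r) = r^2 + 6r + 5 = (r + 1)(r + 5).
All 2 eigenvalues are distinct, so L is diagonalizable.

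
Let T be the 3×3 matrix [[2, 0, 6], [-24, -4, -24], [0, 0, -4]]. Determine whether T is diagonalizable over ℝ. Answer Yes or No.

Yes

Characteristic polynomial: p(r) = r^3 + 6r^2 - 32 = (r - 2)(r + 4)^2.
r = -4 has algebraic multiplicity 2; rank(T + 4I) = 1, so geometric multiplicity = 2.
Every eigenvalue has geometric = algebraic multiplicity, so T is diagonalizable.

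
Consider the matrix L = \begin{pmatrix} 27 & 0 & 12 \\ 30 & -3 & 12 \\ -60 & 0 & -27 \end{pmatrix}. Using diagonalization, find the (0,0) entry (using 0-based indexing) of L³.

Characteristic polynomial: t^3 + 3t^2 - 9t - 27 = (t - 3)(t + 3)^2, so the eigenvalues are -3, -3, 3.
t=-3: eigenvector (0, -1, 0).
t=3: eigenvector (1, 1, -2).
t=-3: eigenvector (-2, -2, 5).
P = [[0, 1, -2], [-1, 1, -2], [0, -2, 5]], D = diag(-3, 3, -3), P⁻¹ = [[1, -1, 0], [5, 0, 2], [2, 0, 1]].
L³ = P·diag(-27, 27, -27)·P⁻¹ = [[243, 0, 108], [270, -27, 108], [-540, 0, -243]].
The requested entry is 243.

243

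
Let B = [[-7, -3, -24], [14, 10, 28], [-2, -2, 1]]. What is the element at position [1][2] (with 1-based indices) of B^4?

1263

Characteristic polynomial: μ^3 - 4μ^2 - 17μ + 60 = (μ - 5)(μ - 3)(μ + 4), so the eigenvalues are -4, 3, 5.
μ=3: eigenvector (-3, 2, 1).
μ=-4: eigenvector (-1, 1, 0).
μ=5: eigenvector (-2, 0, 1).
P = [[-3, -1, -2], [2, 1, 0], [1, 0, 1]], D = diag(3, -4, 5), P⁻¹ = [[1, 1, 2], [-2, -1, -4], [-1, -1, -1]].
B⁴ = P·diag(81, 256, 625)·P⁻¹ = [[1519, 1263, 1788], [-350, -94, -700], [-544, -544, -463]].
The requested entry is 1263.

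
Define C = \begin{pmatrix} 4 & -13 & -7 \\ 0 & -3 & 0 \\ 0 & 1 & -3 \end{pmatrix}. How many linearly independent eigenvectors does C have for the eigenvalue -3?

1

C + 3I = [[7, -13, -7], [0, 0, 0], [0, 1, 0]].
This matrix has rank 2, so its null space has dimension 3 − 2 = 1.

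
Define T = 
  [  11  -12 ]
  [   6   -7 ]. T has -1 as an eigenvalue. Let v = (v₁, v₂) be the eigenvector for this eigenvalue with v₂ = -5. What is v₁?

-5

T + 1I = [[12, -12], [6, -6]].
Solving (T + 1I)v = 0 gives the eigenspace spanned by (-5, -5).
With v₂ = -5, v = (-5, -5), so v₁ = -5.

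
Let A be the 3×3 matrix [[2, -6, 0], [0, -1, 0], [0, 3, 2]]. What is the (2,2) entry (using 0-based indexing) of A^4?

Characteristic polynomial: μ^3 - 3μ^2 + 4 = (μ - 2)^2(μ + 1), so the eigenvalues are -1, 2, 2.
μ=2: eigenvector (1, 0, 0).
μ=-1: eigenvector (2, 1, -1).
μ=2: eigenvector (-2, 0, 1).
P = [[1, 2, -2], [0, 1, 0], [0, -1, 1]], D = diag(2, -1, 2), P⁻¹ = [[1, 0, 2], [0, 1, 0], [0, 1, 1]].
A⁴ = P·diag(16, 1, 16)·P⁻¹ = [[16, -30, 0], [0, 1, 0], [0, 15, 16]].
The requested entry is 16.

16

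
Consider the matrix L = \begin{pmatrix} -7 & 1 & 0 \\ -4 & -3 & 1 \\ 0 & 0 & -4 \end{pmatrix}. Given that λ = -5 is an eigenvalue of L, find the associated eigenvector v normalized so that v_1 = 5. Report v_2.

L + 5I = [[-2, 1, 0], [-4, 2, 1], [0, 0, 1]].
Solving (L + 5I)v = 0 gives the eigenspace spanned by (5, 10, 0).
With v_1 = 5, v = (5, 10, 0), so v_2 = 10.

10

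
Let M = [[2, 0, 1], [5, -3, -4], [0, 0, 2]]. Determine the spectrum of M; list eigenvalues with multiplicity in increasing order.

-3, 2, 2

Characteristic polynomial: p(μ) = μ^3 - μ^2 - 8μ + 12 = (μ - 2)^2(μ + 3).
Roots (with multiplicity): -3, 2, 2.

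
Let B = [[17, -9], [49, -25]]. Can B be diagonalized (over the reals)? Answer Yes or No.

No

Characteristic polynomial: p(s) = s^2 + 8s + 16 = (s + 4)^2.
s = -4 has algebraic multiplicity 2; rank(B + 4I) = 1, so geometric multiplicity = 1.
Geometric multiplicity < algebraic multiplicity, so B is not diagonalizable.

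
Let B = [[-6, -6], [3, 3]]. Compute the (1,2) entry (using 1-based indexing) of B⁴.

162

Characteristic polynomial: λ^2 + 3λ = λ(λ + 3), so the eigenvalues are -3, 0.
λ=0: eigenvector (1, -1).
λ=-3: eigenvector (2, -1).
P = [[1, 2], [-1, -1]], D = diag(0, -3), P⁻¹ = [[-1, -2], [1, 1]].
B⁴ = P·diag(0, 81)·P⁻¹ = [[162, 162], [-81, -81]].
The requested entry is 162.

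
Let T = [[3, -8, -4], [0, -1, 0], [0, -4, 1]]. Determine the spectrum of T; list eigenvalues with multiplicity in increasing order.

Characteristic polynomial: p(s) = s^3 - 3s^2 - s + 3 = (s - 3)(s - 1)(s + 1).
Roots (with multiplicity): -1, 1, 3.

-1, 1, 3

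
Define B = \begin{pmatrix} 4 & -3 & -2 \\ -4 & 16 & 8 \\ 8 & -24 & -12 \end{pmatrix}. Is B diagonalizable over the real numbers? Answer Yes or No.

No

Characteristic polynomial: p(s) = s^3 - 8s^2 + 20s - 16 = (s - 4)(s - 2)^2.
s = 2 has algebraic multiplicity 2; rank(B − 2I) = 2, so geometric multiplicity = 1.
Geometric multiplicity < algebraic multiplicity, so B is not diagonalizable.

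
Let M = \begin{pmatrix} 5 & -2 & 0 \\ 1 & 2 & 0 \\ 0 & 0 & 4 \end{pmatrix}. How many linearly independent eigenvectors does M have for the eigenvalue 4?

M − 4I = [[1, -2, 0], [1, -2, 0], [0, 0, 0]].
This matrix has rank 1, so its null space has dimension 3 − 1 = 2.

2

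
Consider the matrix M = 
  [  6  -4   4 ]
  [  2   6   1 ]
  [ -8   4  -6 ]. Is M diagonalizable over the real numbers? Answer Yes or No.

No

Characteristic polynomial: p(μ) = μ^3 - 6μ^2 + 32 = (μ - 4)^2(μ + 2).
μ = 4 has algebraic multiplicity 2; rank(M − 4I) = 2, so geometric multiplicity = 1.
Geometric multiplicity < algebraic multiplicity, so M is not diagonalizable.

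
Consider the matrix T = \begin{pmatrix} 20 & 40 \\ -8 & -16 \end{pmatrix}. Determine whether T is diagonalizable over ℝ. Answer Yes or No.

Yes

Characteristic polynomial: p(r) = r^2 - 4r = r(r - 4).
All 2 eigenvalues are distinct, so T is diagonalizable.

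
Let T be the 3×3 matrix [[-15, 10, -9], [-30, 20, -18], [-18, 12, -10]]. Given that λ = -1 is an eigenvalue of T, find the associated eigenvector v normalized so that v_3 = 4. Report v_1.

6

T + 1I = [[-14, 10, -9], [-30, 21, -18], [-18, 12, -9]].
Solving (T + 1I)v = 0 gives the eigenspace spanned by (6, 12, 4).
With v_3 = 4, v = (6, 12, 4), so v_1 = 6.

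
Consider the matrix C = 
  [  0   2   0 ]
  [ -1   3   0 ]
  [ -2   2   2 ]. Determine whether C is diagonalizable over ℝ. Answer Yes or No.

Yes

Characteristic polynomial: p(t) = t^3 - 5t^2 + 8t - 4 = (t - 2)^2(t - 1).
t = 2 has algebraic multiplicity 2; rank(C − 2I) = 1, so geometric multiplicity = 2.
Every eigenvalue has geometric = algebraic multiplicity, so C is diagonalizable.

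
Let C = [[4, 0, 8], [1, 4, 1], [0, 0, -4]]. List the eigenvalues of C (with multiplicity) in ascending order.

Characteristic polynomial: p(s) = s^3 - 4s^2 - 16s + 64 = (s - 4)^2(s + 4).
Roots (with multiplicity): -4, 4, 4.

-4, 4, 4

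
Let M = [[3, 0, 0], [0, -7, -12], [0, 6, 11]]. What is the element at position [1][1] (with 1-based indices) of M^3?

27

Characteristic polynomial: t^3 - 7t^2 + 7t + 15 = (t - 5)(t - 3)(t + 1), so the eigenvalues are -1, 3, 5.
t=3: eigenvector (1, 0, 0).
t=5: eigenvector (0, 1, -1).
t=-1: eigenvector (0, 2, -1).
P = [[1, 0, 0], [0, 1, 2], [0, -1, -1]], D = diag(3, 5, -1), P⁻¹ = [[1, 0, 0], [0, -1, -2], [0, 1, 1]].
M³ = P·diag(27, 125, -1)·P⁻¹ = [[27, 0, 0], [0, -127, -252], [0, 126, 251]].
The requested entry is 27.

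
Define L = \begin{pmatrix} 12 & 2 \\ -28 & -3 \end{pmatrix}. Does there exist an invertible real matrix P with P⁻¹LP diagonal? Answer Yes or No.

Characteristic polynomial: p(s) = s^2 - 9s + 20 = (s - 5)(s - 4).
All 2 eigenvalues are distinct, so L is diagonalizable.

Yes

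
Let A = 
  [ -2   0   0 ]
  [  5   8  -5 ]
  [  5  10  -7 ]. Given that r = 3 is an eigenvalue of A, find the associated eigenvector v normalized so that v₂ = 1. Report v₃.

A − 3I = [[-5, 0, 0], [5, 5, -5], [5, 10, -10]].
Solving (A − 3I)v = 0 gives the eigenspace spanned by (0, 1, 1).
With v₂ = 1, v = (0, 1, 1), so v₃ = 1.

1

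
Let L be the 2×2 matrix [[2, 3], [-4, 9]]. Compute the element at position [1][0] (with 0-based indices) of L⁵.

-18604

Characteristic polynomial: r^2 - 11r + 30 = (r - 6)(r - 5), so the eigenvalues are 5, 6.
r=6: eigenvector (3, 4).
r=5: eigenvector (1, 1).
P = [[3, 1], [4, 1]], D = diag(6, 5), P⁻¹ = [[-1, 1], [4, -3]].
L⁵ = P·diag(7776, 3125)·P⁻¹ = [[-10828, 13953], [-18604, 21729]].
The requested entry is -18604.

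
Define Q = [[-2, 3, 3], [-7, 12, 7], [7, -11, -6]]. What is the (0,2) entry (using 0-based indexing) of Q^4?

Characteristic polynomial: λ^3 - 4λ^2 - 7λ + 10 = (λ - 5)(λ - 1)(λ + 2), so the eigenvalues are -2, 1, 5.
λ=-2: eigenvector (1, 1, -1).
λ=5: eigenvector (0, 1, -1).
λ=1: eigenvector (1, 0, 1).
P = [[1, 0, 1], [1, 1, 0], [-1, -1, 1]], D = diag(-2, 5, 1), P⁻¹ = [[1, -1, -1], [-1, 2, 1], [0, 1, 1]].
Q⁴ = P·diag(16, 625, 1)·P⁻¹ = [[16, -15, -15], [-609, 1234, 609], [609, -1233, -608]].
The requested entry is -15.

-15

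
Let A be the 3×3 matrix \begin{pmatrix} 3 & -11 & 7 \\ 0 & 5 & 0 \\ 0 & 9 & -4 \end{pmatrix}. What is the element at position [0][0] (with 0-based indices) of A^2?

Characteristic polynomial: μ^3 - 4μ^2 - 17μ + 60 = (μ - 5)(μ - 3)(μ + 4), so the eigenvalues are -4, 3, 5.
μ=3: eigenvector (1, 0, 0).
μ=5: eigenvector (-2, 1, 1).
μ=-4: eigenvector (-1, 0, 1).
P = [[1, -2, -1], [0, 1, 0], [0, 1, 1]], D = diag(3, 5, -4), P⁻¹ = [[1, 1, 1], [0, 1, 0], [0, -1, 1]].
A² = P·diag(9, 25, 16)·P⁻¹ = [[9, -25, -7], [0, 25, 0], [0, 9, 16]].
The requested entry is 9.

9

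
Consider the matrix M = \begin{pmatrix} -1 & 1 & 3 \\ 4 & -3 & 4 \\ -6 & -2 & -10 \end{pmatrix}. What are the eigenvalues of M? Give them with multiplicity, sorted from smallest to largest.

Characteristic polynomial: p(s) = s^3 + 14s^2 + 65s + 100 = (s + 4)(s + 5)^2.
Roots (with multiplicity): -5, -5, -4.

-5, -5, -4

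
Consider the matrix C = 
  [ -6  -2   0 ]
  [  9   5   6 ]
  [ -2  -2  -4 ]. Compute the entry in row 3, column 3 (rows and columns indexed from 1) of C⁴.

Characteristic polynomial: μ^3 + 5μ^2 + 4μ = μ(μ + 1)(μ + 4), so the eigenvalues are -4, -1, 0.
μ=-4: eigenvector (1, -1, 0).
μ=-1: eigenvector (2, -5, 2).
μ=0: eigenvector (1, -3, 1).
P = [[1, 2, 1], [-1, -5, -3], [0, 2, 1]], D = diag(-4, -1, 0), P⁻¹ = [[1, 0, -1], [1, 1, 2], [-2, -2, -3]].
C⁴ = P·diag(256, 1, 0)·P⁻¹ = [[258, 2, -252], [-261, -5, 246], [2, 2, 4]].
The requested entry is 4.

4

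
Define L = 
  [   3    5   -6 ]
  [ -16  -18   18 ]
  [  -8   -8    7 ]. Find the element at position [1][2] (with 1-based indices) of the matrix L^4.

-639

Characteristic polynomial: t^3 + 8t^2 + 17t + 10 = (t + 1)(t + 2)(t + 5), so the eigenvalues are -5, -2, -1.
t=-5: eigenvector (-1, 4, 2).
t=-2: eigenvector (-1, 1, 0).
t=-1: eigenvector (-1, 2, 1).
P = [[-1, -1, -1], [4, 1, 2], [2, 0, 1]], D = diag(-5, -2, -1), P⁻¹ = [[1, 1, -1], [0, 1, -2], [-2, -2, 3]].
L⁴ = P·diag(625, 16, 1)·P⁻¹ = [[-623, -639, 654], [2496, 2512, -2526], [1248, 1248, -1247]].
The requested entry is -639.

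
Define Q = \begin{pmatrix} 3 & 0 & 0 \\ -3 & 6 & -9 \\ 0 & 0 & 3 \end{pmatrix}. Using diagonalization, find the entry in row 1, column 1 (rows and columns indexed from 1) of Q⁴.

81

Characteristic polynomial: t^3 - 12t^2 + 45t - 54 = (t - 6)(t - 3)^2, so the eigenvalues are 3, 3, 6.
t=6: eigenvector (0, 1, 0).
t=3: eigenvector (1, 1, 0).
t=3: eigenvector (0, 3, 1).
P = [[0, 1, 0], [1, 1, 3], [0, 0, 1]], D = diag(6, 3, 3), P⁻¹ = [[-1, 1, -3], [1, 0, 0], [0, 0, 1]].
Q⁴ = P·diag(1296, 81, 81)·P⁻¹ = [[81, 0, 0], [-1215, 1296, -3645], [0, 0, 81]].
The requested entry is 81.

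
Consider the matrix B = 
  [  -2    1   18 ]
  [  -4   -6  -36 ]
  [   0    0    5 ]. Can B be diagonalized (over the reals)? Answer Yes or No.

No

Characteristic polynomial: p(t) = t^3 + 3t^2 - 24t - 80 = (t - 5)(t + 4)^2.
t = -4 has algebraic multiplicity 2; rank(B + 4I) = 2, so geometric multiplicity = 1.
Geometric multiplicity < algebraic multiplicity, so B is not diagonalizable.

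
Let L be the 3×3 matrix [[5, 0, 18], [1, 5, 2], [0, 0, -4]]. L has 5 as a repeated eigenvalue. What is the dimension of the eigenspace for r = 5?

L − 5I = [[0, 0, 18], [1, 0, 2], [0, 0, -9]].
This matrix has rank 2, so its null space has dimension 3 − 2 = 1.

1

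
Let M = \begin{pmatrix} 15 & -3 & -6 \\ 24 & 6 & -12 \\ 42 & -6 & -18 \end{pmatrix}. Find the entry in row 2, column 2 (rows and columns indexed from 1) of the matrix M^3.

Characteristic polynomial: μ^3 - 3μ^2 - 36μ + 108 = (μ - 6)(μ - 3)(μ + 6), so the eigenvalues are -6, 3, 6.
μ=3: eigenvector (1, 0, 2).
μ=6: eigenvector (-1, 1, -2).
μ=-6: eigenvector (1, 1, 3).
P = [[1, -1, 1], [0, 1, 1], [2, -2, 3]], D = diag(3, 6, -6), P⁻¹ = [[5, 1, -2], [2, 1, -1], [-2, 0, 1]].
M³ = P·diag(27, 216, -216)·P⁻¹ = [[135, -189, -54], [864, 216, -432], [702, -378, -324]].
The requested entry is 216.

216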